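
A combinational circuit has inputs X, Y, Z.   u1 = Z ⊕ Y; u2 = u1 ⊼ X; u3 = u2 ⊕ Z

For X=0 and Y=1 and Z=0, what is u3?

1

u1 = 0 ⊕ 1 = 1
u2 = 1 ⊼ 0 = 1
u3 = 1 ⊕ 0 = 1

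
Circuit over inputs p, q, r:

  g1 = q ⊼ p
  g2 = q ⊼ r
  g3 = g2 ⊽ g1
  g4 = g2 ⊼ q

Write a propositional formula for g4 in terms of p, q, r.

g2 = q ⊼ r
g4 = g2 ⊼ q = (q ⊼ r) ⊼ q

(q ⊼ r) ⊼ q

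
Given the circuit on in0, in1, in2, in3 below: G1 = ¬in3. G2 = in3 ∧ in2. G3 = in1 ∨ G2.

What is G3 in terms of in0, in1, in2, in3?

G2 = in3 ∧ in2
G3 = in1 ∨ G2 = in1 ∨ (in3 ∧ in2)

in1 ∨ (in3 ∧ in2)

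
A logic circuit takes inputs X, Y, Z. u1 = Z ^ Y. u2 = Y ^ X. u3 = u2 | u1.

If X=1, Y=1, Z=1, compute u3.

u1 = 1 ^ 1 = 0
u2 = 1 ^ 1 = 0
u3 = 0 | 0 = 0

0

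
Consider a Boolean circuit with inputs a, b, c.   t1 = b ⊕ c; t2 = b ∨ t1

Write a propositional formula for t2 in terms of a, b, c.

b ∨ (b ⊕ c)

t1 = b ⊕ c
t2 = b ∨ t1 = b ∨ (b ⊕ c)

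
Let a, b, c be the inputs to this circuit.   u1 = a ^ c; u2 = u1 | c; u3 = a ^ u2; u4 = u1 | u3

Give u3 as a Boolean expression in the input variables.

a ^ ((a ^ c) | c)

u1 = a ^ c
u2 = u1 | c = (a ^ c) | c
u3 = a ^ u2 = a ^ ((a ^ c) | c)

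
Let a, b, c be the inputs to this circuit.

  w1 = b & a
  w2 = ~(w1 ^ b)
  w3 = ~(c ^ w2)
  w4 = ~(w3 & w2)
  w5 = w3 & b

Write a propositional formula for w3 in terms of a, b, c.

~(c ^ (~((b & a) ^ b)))

w1 = b & a
w2 = ~(w1 ^ b) = ~((b & a) ^ b)
w3 = ~(c ^ w2) = ~(c ^ (~((b & a) ^ b)))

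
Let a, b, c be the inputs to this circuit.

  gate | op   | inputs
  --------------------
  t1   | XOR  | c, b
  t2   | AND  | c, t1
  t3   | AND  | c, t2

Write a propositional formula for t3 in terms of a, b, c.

c AND (c AND (c XOR b))

t1 = c XOR b
t2 = c AND t1 = c AND (c XOR b)
t3 = c AND t2 = c AND (c AND (c XOR b))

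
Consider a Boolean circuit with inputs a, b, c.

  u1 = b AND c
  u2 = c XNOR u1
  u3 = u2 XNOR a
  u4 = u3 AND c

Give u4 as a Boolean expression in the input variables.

((c XNOR (b AND c)) XNOR a) AND c

u1 = b AND c
u2 = c XNOR u1 = c XNOR (b AND c)
u3 = u2 XNOR a = (c XNOR (b AND c)) XNOR a
u4 = u3 AND c = ((c XNOR (b AND c)) XNOR a) AND c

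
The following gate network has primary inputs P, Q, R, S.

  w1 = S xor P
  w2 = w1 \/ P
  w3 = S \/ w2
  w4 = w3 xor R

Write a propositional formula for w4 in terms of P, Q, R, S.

w1 = S xor P
w2 = w1 \/ P = (S xor P) \/ P
w3 = S \/ w2 = S \/ ((S xor P) \/ P)
w4 = w3 xor R = (S \/ ((S xor P) \/ P)) xor R

(S \/ ((S xor P) \/ P)) xor R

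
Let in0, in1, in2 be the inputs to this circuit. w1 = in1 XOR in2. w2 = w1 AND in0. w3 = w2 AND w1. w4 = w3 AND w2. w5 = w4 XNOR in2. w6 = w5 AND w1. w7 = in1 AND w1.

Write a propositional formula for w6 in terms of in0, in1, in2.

(((((in1 XOR in2) AND in0) AND (in1 XOR in2)) AND ((in1 XOR in2) AND in0)) XNOR in2) AND (in1 XOR in2)

w1 = in1 XOR in2
w2 = w1 AND in0 = (in1 XOR in2) AND in0
w3 = w2 AND w1 = ((in1 XOR in2) AND in0) AND (in1 XOR in2)
w4 = w3 AND w2 = (((in1 XOR in2) AND in0) AND (in1 XOR in2)) AND ((in1 XOR in2) AND in0)
w5 = w4 XNOR in2 = ((((in1 XOR in2) AND in0) AND (in1 XOR in2)) AND ((in1 XOR in2) AND in0)) XNOR in2
w6 = w5 AND w1 = (((((in1 XOR in2) AND in0) AND (in1 XOR in2)) AND ((in1 XOR in2) AND in0)) XNOR in2) AND (in1 XOR in2)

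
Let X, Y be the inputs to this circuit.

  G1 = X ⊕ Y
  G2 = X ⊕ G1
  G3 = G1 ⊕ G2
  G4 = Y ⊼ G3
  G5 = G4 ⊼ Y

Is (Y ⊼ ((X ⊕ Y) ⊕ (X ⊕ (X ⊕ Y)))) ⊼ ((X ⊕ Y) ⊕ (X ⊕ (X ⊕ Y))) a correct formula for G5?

G1 = X ⊕ Y
G2 = X ⊕ G1 = X ⊕ (X ⊕ Y)
G3 = G1 ⊕ G2 = (X ⊕ Y) ⊕ (X ⊕ (X ⊕ Y))
G4 = Y ⊼ G3 = Y ⊼ ((X ⊕ Y) ⊕ (X ⊕ (X ⊕ Y)))
G5 = G4 ⊼ Y = (Y ⊼ ((X ⊕ Y) ⊕ (X ⊕ (X ⊕ Y)))) ⊼ Y
At X=0, Y=1: circuit gives 0, formula gives 1.

No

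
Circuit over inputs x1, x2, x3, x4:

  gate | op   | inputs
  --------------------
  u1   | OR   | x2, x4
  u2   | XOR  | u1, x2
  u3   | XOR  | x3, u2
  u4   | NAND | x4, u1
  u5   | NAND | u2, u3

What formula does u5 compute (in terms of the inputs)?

u1 = x2 OR x4
u2 = u1 XOR x2 = (x2 OR x4) XOR x2
u3 = x3 XOR u2 = x3 XOR ((x2 OR x4) XOR x2)
u5 = u2 NAND u3 = ((x2 OR x4) XOR x2) NAND (x3 XOR ((x2 OR x4) XOR x2))

((x2 OR x4) XOR x2) NAND (x3 XOR ((x2 OR x4) XOR x2))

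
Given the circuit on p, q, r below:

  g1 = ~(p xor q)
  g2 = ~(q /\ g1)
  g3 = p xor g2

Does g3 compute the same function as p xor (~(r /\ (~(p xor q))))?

g1 = ~(p xor q)
g2 = ~(q /\ g1) = ~(q /\ (~(p xor q)))
g3 = p xor g2 = p xor (~(q /\ (~(p xor q))))
At p=0, q=0, r=1: circuit gives 1, formula gives 0.

No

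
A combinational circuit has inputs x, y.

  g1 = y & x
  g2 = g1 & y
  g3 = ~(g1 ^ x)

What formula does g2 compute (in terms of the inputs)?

(y & x) & y

g1 = y & x
g2 = g1 & y = (y & x) & y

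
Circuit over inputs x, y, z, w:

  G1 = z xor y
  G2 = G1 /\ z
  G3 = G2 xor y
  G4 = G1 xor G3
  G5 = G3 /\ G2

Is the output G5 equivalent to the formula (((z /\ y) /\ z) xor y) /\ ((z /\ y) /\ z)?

G1 = z xor y
G2 = G1 /\ z = (z xor y) /\ z
G3 = G2 xor y = ((z xor y) /\ z) xor y
G5 = G3 /\ G2 = (((z xor y) /\ z) xor y) /\ ((z xor y) /\ z)
At x=0, y=0, z=1, w=0: circuit gives 1, formula gives 0.

No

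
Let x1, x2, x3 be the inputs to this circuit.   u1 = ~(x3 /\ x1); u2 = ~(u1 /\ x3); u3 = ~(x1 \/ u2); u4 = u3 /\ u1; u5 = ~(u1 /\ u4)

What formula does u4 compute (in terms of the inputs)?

u1 = ~(x3 /\ x1)
u2 = ~(u1 /\ x3) = ~((~(x3 /\ x1)) /\ x3)
u3 = ~(x1 \/ u2) = ~(x1 \/ (~((~(x3 /\ x1)) /\ x3)))
u4 = u3 /\ u1 = (~(x1 \/ (~((~(x3 /\ x1)) /\ x3)))) /\ (~(x3 /\ x1))

(~(x1 \/ (~((~(x3 /\ x1)) /\ x3)))) /\ (~(x3 /\ x1))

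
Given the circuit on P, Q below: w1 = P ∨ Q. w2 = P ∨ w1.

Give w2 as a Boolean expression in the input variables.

P ∨ (P ∨ Q)

w1 = P ∨ Q
w2 = P ∨ w1 = P ∨ (P ∨ Q)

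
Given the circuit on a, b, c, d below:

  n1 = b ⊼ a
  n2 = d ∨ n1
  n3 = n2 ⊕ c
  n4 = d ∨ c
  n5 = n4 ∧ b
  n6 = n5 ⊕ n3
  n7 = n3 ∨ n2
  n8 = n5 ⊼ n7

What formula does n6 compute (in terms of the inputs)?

n1 = b ⊼ a
n2 = d ∨ n1 = d ∨ (b ⊼ a)
n3 = n2 ⊕ c = (d ∨ (b ⊼ a)) ⊕ c
n4 = d ∨ c
n5 = n4 ∧ b = (d ∨ c) ∧ b
n6 = n5 ⊕ n3 = ((d ∨ c) ∧ b) ⊕ ((d ∨ (b ⊼ a)) ⊕ c)

((d ∨ c) ∧ b) ⊕ ((d ∨ (b ⊼ a)) ⊕ c)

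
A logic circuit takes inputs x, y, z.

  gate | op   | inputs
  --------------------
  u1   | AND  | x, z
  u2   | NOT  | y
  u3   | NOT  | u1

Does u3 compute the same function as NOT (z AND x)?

u1 = x AND z
u3 = NOT u1 = NOT (x AND z)
At x=1, y=0, z=1: circuit gives 0, formula gives 0.
At x=0, y=0, z=0: circuit gives 1, formula gives 1.
Agrees on all 8 inputs.

Yes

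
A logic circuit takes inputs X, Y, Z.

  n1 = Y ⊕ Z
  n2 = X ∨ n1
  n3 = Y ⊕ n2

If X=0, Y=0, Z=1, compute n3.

1

n1 = 0 ⊕ 1 = 1
n2 = 0 ∨ 1 = 1
n3 = 0 ⊕ 1 = 1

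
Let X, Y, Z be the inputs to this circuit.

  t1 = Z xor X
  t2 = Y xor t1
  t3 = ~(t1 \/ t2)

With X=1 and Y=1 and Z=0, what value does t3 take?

0

t1 = 0 xor 1 = 1
t2 = 1 xor 1 = 0
t3 = ~(1 \/ 0) = 0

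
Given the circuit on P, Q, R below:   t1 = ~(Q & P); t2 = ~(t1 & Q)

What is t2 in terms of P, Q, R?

~((~(Q & P)) & Q)

t1 = ~(Q & P)
t2 = ~(t1 & Q) = ~((~(Q & P)) & Q)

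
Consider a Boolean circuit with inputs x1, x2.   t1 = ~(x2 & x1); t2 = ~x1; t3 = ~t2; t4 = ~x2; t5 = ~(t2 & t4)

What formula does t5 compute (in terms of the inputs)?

~(~x1 & ~x2)

t2 = ~x1
t4 = ~x2
t5 = ~(t2 & t4) = ~(~x1 & ~x2)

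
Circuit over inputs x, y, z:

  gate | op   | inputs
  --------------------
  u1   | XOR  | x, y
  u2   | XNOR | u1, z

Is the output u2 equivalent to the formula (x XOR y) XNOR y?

No

u1 = x XOR y
u2 = u1 XNOR z = (x XOR y) XNOR z
At x=0, y=0, z=1: circuit gives 0, formula gives 1.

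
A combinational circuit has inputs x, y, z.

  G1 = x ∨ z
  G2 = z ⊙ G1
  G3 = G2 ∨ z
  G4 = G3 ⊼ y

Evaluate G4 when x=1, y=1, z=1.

0

G1 = 1 ∨ 1 = 1
G2 = 1 ⊙ 1 = 1
G3 = 1 ∨ 1 = 1
G4 = 1 ⊼ 1 = 0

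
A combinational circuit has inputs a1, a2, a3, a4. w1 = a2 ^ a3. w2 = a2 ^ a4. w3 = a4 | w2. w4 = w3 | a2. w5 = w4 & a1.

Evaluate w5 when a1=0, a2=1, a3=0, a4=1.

0

w2 = 1 ^ 1 = 0
w3 = 1 | 0 = 1
w4 = 1 | 1 = 1
w5 = 1 & 0 = 0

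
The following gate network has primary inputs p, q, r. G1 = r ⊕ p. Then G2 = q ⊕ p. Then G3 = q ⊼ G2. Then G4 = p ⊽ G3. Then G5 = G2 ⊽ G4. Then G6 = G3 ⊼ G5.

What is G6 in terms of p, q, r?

(q ⊼ (q ⊕ p)) ⊼ ((q ⊕ p) ⊽ (p ⊽ (q ⊼ (q ⊕ p))))

G2 = q ⊕ p
G3 = q ⊼ G2 = q ⊼ (q ⊕ p)
G4 = p ⊽ G3 = p ⊽ (q ⊼ (q ⊕ p))
G5 = G2 ⊽ G4 = (q ⊕ p) ⊽ (p ⊽ (q ⊼ (q ⊕ p)))
G6 = G3 ⊼ G5 = (q ⊼ (q ⊕ p)) ⊼ ((q ⊕ p) ⊽ (p ⊽ (q ⊼ (q ⊕ p))))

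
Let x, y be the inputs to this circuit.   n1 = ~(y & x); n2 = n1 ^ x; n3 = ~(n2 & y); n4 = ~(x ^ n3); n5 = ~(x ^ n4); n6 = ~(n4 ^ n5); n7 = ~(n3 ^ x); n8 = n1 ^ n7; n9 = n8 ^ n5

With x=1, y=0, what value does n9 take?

n1 = ~(0 & 1) = 1
n2 = 1 ^ 1 = 0
n3 = ~(0 & 0) = 1
n4 = ~(1 ^ 1) = 1
n5 = ~(1 ^ 1) = 1
n7 = ~(1 ^ 1) = 1
n8 = 1 ^ 1 = 0
n9 = 0 ^ 1 = 1

1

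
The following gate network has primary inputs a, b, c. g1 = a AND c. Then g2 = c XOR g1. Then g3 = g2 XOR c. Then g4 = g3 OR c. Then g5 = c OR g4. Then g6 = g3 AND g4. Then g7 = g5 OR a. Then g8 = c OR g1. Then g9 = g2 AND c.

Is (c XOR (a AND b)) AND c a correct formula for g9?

g1 = a AND c
g2 = c XOR g1 = c XOR (a AND c)
g9 = g2 AND c = (c XOR (a AND c)) AND c
At a=1, b=0, c=1: circuit gives 0, formula gives 1.

No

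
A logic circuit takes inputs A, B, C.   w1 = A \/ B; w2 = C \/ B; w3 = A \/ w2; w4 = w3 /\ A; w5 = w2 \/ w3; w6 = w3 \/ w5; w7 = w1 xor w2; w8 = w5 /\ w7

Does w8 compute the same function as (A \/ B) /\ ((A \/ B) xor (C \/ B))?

w1 = A \/ B
w2 = C \/ B
w3 = A \/ w2 = A \/ (C \/ B)
w5 = w2 \/ w3 = (C \/ B) \/ (A \/ (C \/ B))
w7 = w1 xor w2 = (A \/ B) xor (C \/ B)
w8 = w5 /\ w7 = ((C \/ B) \/ (A \/ (C \/ B))) /\ ((A \/ B) xor (C \/ B))
At A=0, B=0, C=1: circuit gives 1, formula gives 0.

No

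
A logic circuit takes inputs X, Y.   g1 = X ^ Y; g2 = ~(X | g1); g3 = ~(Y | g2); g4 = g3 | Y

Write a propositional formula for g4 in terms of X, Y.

(~(Y | (~(X | (X ^ Y))))) | Y

g1 = X ^ Y
g2 = ~(X | g1) = ~(X | (X ^ Y))
g3 = ~(Y | g2) = ~(Y | (~(X | (X ^ Y))))
g4 = g3 | Y = (~(Y | (~(X | (X ^ Y))))) | Y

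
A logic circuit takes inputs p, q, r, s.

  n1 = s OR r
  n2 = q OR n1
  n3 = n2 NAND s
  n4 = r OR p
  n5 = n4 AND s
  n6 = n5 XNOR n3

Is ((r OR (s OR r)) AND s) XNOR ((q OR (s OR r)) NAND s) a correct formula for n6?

n1 = s OR r
n2 = q OR n1 = q OR (s OR r)
n3 = n2 NAND s = (q OR (s OR r)) NAND s
n4 = r OR p
n5 = n4 AND s = (r OR p) AND s
n6 = n5 XNOR n3 = ((r OR p) AND s) XNOR ((q OR (s OR r)) NAND s)
At p=0, q=0, r=0, s=1: circuit gives 1, formula gives 0.

No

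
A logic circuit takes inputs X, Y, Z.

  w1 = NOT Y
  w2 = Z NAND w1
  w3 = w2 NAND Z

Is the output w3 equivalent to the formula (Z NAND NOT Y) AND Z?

No

w1 = NOT Y
w2 = Z NAND w1 = Z NAND NOT Y
w3 = w2 NAND Z = (Z NAND NOT Y) NAND Z
At X=0, Y=0, Z=0: circuit gives 1, formula gives 0.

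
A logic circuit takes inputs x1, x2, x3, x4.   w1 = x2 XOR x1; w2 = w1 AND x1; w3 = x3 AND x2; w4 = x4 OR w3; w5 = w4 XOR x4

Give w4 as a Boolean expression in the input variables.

x4 OR (x3 AND x2)

w3 = x3 AND x2
w4 = x4 OR w3 = x4 OR (x3 AND x2)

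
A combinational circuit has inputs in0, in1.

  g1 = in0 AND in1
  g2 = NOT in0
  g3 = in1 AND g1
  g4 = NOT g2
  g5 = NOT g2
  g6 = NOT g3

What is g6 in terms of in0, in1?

g1 = in0 AND in1
g3 = in1 AND g1 = in1 AND (in0 AND in1)
g6 = NOT g3 = NOT (in1 AND (in0 AND in1))

NOT (in1 AND (in0 AND in1))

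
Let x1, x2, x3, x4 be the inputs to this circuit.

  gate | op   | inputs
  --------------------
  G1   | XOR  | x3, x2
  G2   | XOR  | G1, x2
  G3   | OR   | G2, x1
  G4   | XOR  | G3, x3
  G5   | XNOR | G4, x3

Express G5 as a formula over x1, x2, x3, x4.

G1 = x3 XOR x2
G2 = G1 XOR x2 = (x3 XOR x2) XOR x2
G3 = G2 OR x1 = ((x3 XOR x2) XOR x2) OR x1
G4 = G3 XOR x3 = (((x3 XOR x2) XOR x2) OR x1) XOR x3
G5 = G4 XNOR x3 = ((((x3 XOR x2) XOR x2) OR x1) XOR x3) XNOR x3

((((x3 XOR x2) XOR x2) OR x1) XOR x3) XNOR x3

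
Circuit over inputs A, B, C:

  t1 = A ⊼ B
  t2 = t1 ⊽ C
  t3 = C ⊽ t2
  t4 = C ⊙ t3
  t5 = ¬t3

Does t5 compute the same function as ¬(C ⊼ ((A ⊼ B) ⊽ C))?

No

t1 = A ⊼ B
t2 = t1 ⊽ C = (A ⊼ B) ⊽ C
t3 = C ⊽ t2 = C ⊽ ((A ⊼ B) ⊽ C)
t5 = ¬t3 = ¬(C ⊽ ((A ⊼ B) ⊽ C))
At A=0, B=0, C=1: circuit gives 1, formula gives 0.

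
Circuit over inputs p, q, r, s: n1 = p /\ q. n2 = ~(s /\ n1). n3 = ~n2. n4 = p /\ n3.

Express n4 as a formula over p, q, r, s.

n1 = p /\ q
n2 = ~(s /\ n1) = ~(s /\ (p /\ q))
n3 = ~n2 = ~(~(s /\ (p /\ q)))
n4 = p /\ n3 = p /\ ~(~(s /\ (p /\ q)))

p /\ ~(~(s /\ (p /\ q)))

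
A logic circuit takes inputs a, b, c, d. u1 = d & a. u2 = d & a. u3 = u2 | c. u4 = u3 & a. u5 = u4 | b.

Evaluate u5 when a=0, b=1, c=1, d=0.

1

u2 = 0 & 0 = 0
u3 = 0 | 1 = 1
u4 = 1 & 0 = 0
u5 = 0 | 1 = 1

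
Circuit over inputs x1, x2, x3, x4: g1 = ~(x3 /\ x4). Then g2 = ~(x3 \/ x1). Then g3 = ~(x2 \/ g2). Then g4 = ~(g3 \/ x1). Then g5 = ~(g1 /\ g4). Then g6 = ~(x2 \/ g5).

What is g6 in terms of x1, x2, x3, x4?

~(x2 \/ (~((~(x3 /\ x4)) /\ (~((~(x2 \/ (~(x3 \/ x1)))) \/ x1)))))

g1 = ~(x3 /\ x4)
g2 = ~(x3 \/ x1)
g3 = ~(x2 \/ g2) = ~(x2 \/ (~(x3 \/ x1)))
g4 = ~(g3 \/ x1) = ~((~(x2 \/ (~(x3 \/ x1)))) \/ x1)
g5 = ~(g1 /\ g4) = ~((~(x3 /\ x4)) /\ (~((~(x2 \/ (~(x3 \/ x1)))) \/ x1)))
g6 = ~(x2 \/ g5) = ~(x2 \/ (~((~(x3 /\ x4)) /\ (~((~(x2 \/ (~(x3 \/ x1)))) \/ x1)))))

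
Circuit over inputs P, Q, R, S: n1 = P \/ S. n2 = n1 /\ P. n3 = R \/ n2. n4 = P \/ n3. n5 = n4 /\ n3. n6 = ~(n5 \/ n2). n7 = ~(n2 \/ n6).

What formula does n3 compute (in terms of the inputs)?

n1 = P \/ S
n2 = n1 /\ P = (P \/ S) /\ P
n3 = R \/ n2 = R \/ ((P \/ S) /\ P)

R \/ ((P \/ S) /\ P)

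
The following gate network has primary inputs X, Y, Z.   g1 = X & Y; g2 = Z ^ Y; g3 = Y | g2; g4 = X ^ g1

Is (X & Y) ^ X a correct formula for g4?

Yes

g1 = X & Y
g4 = X ^ g1 = X ^ (X & Y)
At X=0, Y=0, Z=0: circuit gives 0, formula gives 0.
At X=1, Y=0, Z=0: circuit gives 1, formula gives 1.
Agrees on all 8 inputs.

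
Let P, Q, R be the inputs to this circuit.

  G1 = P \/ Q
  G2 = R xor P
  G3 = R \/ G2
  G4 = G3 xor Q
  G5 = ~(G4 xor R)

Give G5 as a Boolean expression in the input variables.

G2 = R xor P
G3 = R \/ G2 = R \/ (R xor P)
G4 = G3 xor Q = (R \/ (R xor P)) xor Q
G5 = ~(G4 xor R) = ~(((R \/ (R xor P)) xor Q) xor R)

~(((R \/ (R xor P)) xor Q) xor R)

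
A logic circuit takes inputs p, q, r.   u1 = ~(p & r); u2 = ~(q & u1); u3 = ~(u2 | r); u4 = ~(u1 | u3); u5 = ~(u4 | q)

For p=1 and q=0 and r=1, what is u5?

u1 = ~(1 & 1) = 0
u2 = ~(0 & 0) = 1
u3 = ~(1 | 1) = 0
u4 = ~(0 | 0) = 1
u5 = ~(1 | 0) = 0

0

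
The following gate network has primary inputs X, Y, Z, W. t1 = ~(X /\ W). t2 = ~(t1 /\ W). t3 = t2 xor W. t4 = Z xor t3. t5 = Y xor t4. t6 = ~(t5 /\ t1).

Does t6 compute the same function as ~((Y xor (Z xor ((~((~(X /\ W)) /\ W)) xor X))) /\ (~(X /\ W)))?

t1 = ~(X /\ W)
t2 = ~(t1 /\ W) = ~((~(X /\ W)) /\ W)
t3 = t2 xor W = (~((~(X /\ W)) /\ W)) xor W
t4 = Z xor t3 = Z xor ((~((~(X /\ W)) /\ W)) xor W)
t5 = Y xor t4 = Y xor (Z xor ((~((~(X /\ W)) /\ W)) xor W))
t6 = ~(t5 /\ t1) = ~((Y xor (Z xor ((~((~(X /\ W)) /\ W)) xor W))) /\ (~(X /\ W)))
At X=0, Y=0, Z=0, W=1: circuit gives 0, formula gives 1.

No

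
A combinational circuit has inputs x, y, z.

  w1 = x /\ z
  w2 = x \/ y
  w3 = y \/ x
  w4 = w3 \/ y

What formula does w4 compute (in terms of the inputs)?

w3 = y \/ x
w4 = w3 \/ y = (y \/ x) \/ y

(y \/ x) \/ y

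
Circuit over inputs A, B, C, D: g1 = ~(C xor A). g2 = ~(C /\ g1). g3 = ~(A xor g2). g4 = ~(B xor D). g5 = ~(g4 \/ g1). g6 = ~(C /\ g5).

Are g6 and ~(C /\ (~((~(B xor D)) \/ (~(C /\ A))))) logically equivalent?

No

g1 = ~(C xor A)
g4 = ~(B xor D)
g5 = ~(g4 \/ g1) = ~((~(B xor D)) \/ (~(C xor A)))
g6 = ~(C /\ g5) = ~(C /\ (~((~(B xor D)) \/ (~(C xor A)))))
At A=0, B=0, C=1, D=1: circuit gives 0, formula gives 1.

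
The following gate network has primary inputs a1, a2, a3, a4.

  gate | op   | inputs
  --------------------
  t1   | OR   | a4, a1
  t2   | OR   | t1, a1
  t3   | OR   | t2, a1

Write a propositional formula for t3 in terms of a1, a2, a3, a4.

t1 = a4 OR a1
t2 = t1 OR a1 = (a4 OR a1) OR a1
t3 = t2 OR a1 = ((a4 OR a1) OR a1) OR a1

((a4 OR a1) OR a1) OR a1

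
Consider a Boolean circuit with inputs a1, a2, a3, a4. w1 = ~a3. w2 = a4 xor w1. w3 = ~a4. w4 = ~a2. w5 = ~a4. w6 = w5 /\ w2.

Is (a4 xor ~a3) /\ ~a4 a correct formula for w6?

Yes

w1 = ~a3
w2 = a4 xor w1 = a4 xor ~a3
w5 = ~a4
w6 = w5 /\ w2 = ~a4 /\ (a4 xor ~a3)
At a1=0, a2=0, a3=0, a4=1: circuit gives 0, formula gives 0.
At a1=0, a2=0, a3=0, a4=0: circuit gives 1, formula gives 1.
Agrees on all 16 inputs.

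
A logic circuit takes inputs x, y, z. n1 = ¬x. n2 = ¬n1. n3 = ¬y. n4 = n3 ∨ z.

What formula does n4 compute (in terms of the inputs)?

¬y ∨ z

n3 = ¬y
n4 = n3 ∨ z = ¬y ∨ z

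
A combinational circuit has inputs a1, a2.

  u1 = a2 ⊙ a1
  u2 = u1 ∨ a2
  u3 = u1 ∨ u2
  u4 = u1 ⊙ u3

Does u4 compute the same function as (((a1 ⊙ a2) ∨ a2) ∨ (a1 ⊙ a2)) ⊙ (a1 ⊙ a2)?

Yes

u1 = a2 ⊙ a1
u2 = u1 ∨ a2 = (a2 ⊙ a1) ∨ a2
u3 = u1 ∨ u2 = (a2 ⊙ a1) ∨ ((a2 ⊙ a1) ∨ a2)
u4 = u1 ⊙ u3 = (a2 ⊙ a1) ⊙ ((a2 ⊙ a1) ∨ ((a2 ⊙ a1) ∨ a2))
At a1=0, a2=1: circuit gives 0, formula gives 0.
At a1=0, a2=0: circuit gives 1, formula gives 1.
Agrees on all 4 inputs.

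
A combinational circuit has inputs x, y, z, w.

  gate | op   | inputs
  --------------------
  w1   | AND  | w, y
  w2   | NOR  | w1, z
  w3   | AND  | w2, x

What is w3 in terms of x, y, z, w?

w1 = w AND y
w2 = w1 NOR z = (w AND y) NOR z
w3 = w2 AND x = ((w AND y) NOR z) AND x

((w AND y) NOR z) AND x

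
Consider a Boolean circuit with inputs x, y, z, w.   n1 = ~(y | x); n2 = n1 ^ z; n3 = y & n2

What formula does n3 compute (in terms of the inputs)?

y & ((~(y | x)) ^ z)

n1 = ~(y | x)
n2 = n1 ^ z = (~(y | x)) ^ z
n3 = y & n2 = y & ((~(y | x)) ^ z)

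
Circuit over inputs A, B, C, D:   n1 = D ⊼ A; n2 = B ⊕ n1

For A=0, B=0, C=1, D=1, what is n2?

1

n1 = 1 ⊼ 0 = 1
n2 = 0 ⊕ 1 = 1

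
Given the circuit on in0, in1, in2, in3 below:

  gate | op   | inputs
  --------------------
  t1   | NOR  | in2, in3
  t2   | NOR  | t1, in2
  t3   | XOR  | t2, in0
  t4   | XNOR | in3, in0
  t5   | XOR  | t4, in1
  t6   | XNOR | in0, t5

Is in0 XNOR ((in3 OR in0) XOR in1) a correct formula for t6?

t4 = in3 XNOR in0
t5 = t4 XOR in1 = (in3 XNOR in0) XOR in1
t6 = in0 XNOR t5 = in0 XNOR ((in3 XNOR in0) XOR in1)
At in0=0, in1=0, in2=0, in3=0: circuit gives 0, formula gives 1.

No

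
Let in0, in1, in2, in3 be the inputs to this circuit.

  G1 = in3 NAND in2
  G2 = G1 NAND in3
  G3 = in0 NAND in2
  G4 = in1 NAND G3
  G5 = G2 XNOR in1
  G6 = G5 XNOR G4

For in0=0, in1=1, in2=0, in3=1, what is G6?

G1 = 1 NAND 0 = 1
G2 = 1 NAND 1 = 0
G3 = 0 NAND 0 = 1
G4 = 1 NAND 1 = 0
G5 = 0 XNOR 1 = 0
G6 = 0 XNOR 0 = 1

1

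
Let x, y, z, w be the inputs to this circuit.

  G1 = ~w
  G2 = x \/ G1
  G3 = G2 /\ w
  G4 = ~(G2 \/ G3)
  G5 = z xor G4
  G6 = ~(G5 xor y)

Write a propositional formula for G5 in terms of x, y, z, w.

G1 = ~w
G2 = x \/ G1 = x \/ ~w
G3 = G2 /\ w = (x \/ ~w) /\ w
G4 = ~(G2 \/ G3) = ~((x \/ ~w) \/ ((x \/ ~w) /\ w))
G5 = z xor G4 = z xor (~((x \/ ~w) \/ ((x \/ ~w) /\ w)))

z xor (~((x \/ ~w) \/ ((x \/ ~w) /\ w)))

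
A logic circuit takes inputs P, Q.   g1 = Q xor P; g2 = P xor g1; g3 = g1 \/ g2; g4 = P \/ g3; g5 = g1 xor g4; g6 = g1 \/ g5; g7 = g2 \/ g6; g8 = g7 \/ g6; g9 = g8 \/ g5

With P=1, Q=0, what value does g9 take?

g1 = 0 xor 1 = 1
g2 = 1 xor 1 = 0
g3 = 1 \/ 0 = 1
g4 = 1 \/ 1 = 1
g5 = 1 xor 1 = 0
g6 = 1 \/ 0 = 1
g7 = 0 \/ 1 = 1
g8 = 1 \/ 1 = 1
g9 = 1 \/ 0 = 1

1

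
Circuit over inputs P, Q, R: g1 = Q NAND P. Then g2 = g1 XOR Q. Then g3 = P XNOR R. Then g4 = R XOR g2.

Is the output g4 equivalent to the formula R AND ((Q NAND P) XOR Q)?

No

g1 = Q NAND P
g2 = g1 XOR Q = (Q NAND P) XOR Q
g4 = R XOR g2 = R XOR ((Q NAND P) XOR Q)
At P=0, Q=0, R=0: circuit gives 1, formula gives 0.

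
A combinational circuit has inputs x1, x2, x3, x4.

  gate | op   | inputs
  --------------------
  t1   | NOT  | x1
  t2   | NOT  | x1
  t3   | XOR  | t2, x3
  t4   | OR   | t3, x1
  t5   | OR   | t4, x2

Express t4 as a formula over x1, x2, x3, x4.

(NOT x1 XOR x3) OR x1

t2 = NOT x1
t3 = t2 XOR x3 = NOT x1 XOR x3
t4 = t3 OR x1 = (NOT x1 XOR x3) OR x1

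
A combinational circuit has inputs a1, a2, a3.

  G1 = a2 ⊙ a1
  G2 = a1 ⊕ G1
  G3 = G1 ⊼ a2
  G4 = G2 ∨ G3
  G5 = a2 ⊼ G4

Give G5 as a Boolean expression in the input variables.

a2 ⊼ ((a1 ⊕ (a2 ⊙ a1)) ∨ ((a2 ⊙ a1) ⊼ a2))

G1 = a2 ⊙ a1
G2 = a1 ⊕ G1 = a1 ⊕ (a2 ⊙ a1)
G3 = G1 ⊼ a2 = (a2 ⊙ a1) ⊼ a2
G4 = G2 ∨ G3 = (a1 ⊕ (a2 ⊙ a1)) ∨ ((a2 ⊙ a1) ⊼ a2)
G5 = a2 ⊼ G4 = a2 ⊼ ((a1 ⊕ (a2 ⊙ a1)) ∨ ((a2 ⊙ a1) ⊼ a2))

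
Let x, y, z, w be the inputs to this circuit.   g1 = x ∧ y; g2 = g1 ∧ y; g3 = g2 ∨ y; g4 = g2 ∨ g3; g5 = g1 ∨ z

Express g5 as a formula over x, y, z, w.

(x ∧ y) ∨ z

g1 = x ∧ y
g5 = g1 ∨ z = (x ∧ y) ∨ z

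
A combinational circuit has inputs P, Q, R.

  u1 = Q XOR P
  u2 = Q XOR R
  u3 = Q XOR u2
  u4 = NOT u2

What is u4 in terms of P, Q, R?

NOT (Q XOR R)

u2 = Q XOR R
u4 = NOT u2 = NOT (Q XOR R)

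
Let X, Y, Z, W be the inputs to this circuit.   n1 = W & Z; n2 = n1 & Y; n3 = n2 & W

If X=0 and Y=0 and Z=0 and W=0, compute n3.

0

n1 = 0 & 0 = 0
n2 = 0 & 0 = 0
n3 = 0 & 0 = 0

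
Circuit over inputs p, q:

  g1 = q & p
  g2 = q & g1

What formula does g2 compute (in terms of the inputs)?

q & (q & p)

g1 = q & p
g2 = q & g1 = q & (q & p)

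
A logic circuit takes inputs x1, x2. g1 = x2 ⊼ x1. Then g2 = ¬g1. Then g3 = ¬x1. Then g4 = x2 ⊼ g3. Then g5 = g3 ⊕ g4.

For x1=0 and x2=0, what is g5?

g3 = ¬0 = 1
g4 = 0 ⊼ 1 = 1
g5 = 1 ⊕ 1 = 0

0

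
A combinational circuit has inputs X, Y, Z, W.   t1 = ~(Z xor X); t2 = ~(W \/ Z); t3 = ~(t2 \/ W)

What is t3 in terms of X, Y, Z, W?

t2 = ~(W \/ Z)
t3 = ~(t2 \/ W) = ~((~(W \/ Z)) \/ W)

~((~(W \/ Z)) \/ W)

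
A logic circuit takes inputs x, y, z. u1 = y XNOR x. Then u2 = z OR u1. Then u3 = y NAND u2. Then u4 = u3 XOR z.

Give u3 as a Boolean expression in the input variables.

y NAND (z OR (y XNOR x))

u1 = y XNOR x
u2 = z OR u1 = z OR (y XNOR x)
u3 = y NAND u2 = y NAND (z OR (y XNOR x))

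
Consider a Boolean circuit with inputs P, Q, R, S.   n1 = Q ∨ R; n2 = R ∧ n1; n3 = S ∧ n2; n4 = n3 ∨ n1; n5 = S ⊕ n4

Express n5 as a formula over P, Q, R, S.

n1 = Q ∨ R
n2 = R ∧ n1 = R ∧ (Q ∨ R)
n3 = S ∧ n2 = S ∧ (R ∧ (Q ∨ R))
n4 = n3 ∨ n1 = (S ∧ (R ∧ (Q ∨ R))) ∨ (Q ∨ R)
n5 = S ⊕ n4 = S ⊕ ((S ∧ (R ∧ (Q ∨ R))) ∨ (Q ∨ R))

S ⊕ ((S ∧ (R ∧ (Q ∨ R))) ∨ (Q ∨ R))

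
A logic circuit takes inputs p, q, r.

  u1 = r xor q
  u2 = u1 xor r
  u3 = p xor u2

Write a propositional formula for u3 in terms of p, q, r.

p xor ((r xor q) xor r)

u1 = r xor q
u2 = u1 xor r = (r xor q) xor r
u3 = p xor u2 = p xor ((r xor q) xor r)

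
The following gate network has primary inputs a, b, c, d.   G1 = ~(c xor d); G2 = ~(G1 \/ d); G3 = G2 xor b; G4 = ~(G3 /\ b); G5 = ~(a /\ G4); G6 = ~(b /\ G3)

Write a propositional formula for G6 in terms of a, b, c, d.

~(b /\ ((~((~(c xor d)) \/ d)) xor b))

G1 = ~(c xor d)
G2 = ~(G1 \/ d) = ~((~(c xor d)) \/ d)
G3 = G2 xor b = (~((~(c xor d)) \/ d)) xor b
G6 = ~(b /\ G3) = ~(b /\ ((~((~(c xor d)) \/ d)) xor b))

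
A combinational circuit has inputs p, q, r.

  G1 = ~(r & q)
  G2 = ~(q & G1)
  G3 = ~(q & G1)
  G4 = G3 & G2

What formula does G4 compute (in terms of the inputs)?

G1 = ~(r & q)
G2 = ~(q & G1) = ~(q & (~(r & q)))
G3 = ~(q & G1) = ~(q & (~(r & q)))
G4 = G3 & G2 = (~(q & (~(r & q)))) & (~(q & (~(r & q))))

(~(q & (~(r & q)))) & (~(q & (~(r & q))))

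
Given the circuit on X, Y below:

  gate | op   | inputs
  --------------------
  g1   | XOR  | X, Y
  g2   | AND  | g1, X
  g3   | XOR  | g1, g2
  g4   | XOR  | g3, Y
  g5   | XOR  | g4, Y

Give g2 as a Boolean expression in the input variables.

(X XOR Y) AND X

g1 = X XOR Y
g2 = g1 AND X = (X XOR Y) AND X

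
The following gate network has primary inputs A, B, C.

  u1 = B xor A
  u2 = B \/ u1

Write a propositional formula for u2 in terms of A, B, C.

u1 = B xor A
u2 = B \/ u1 = B \/ (B xor A)

B \/ (B xor A)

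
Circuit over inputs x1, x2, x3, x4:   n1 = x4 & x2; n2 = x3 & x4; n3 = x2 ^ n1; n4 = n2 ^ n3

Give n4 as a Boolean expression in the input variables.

(x3 & x4) ^ (x2 ^ (x4 & x2))

n1 = x4 & x2
n2 = x3 & x4
n3 = x2 ^ n1 = x2 ^ (x4 & x2)
n4 = n2 ^ n3 = (x3 & x4) ^ (x2 ^ (x4 & x2))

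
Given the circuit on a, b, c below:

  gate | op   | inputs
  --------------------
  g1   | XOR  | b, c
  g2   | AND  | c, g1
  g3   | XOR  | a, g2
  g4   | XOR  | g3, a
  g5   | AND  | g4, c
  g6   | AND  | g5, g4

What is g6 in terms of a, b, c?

(((a XOR (c AND (b XOR c))) XOR a) AND c) AND ((a XOR (c AND (b XOR c))) XOR a)

g1 = b XOR c
g2 = c AND g1 = c AND (b XOR c)
g3 = a XOR g2 = a XOR (c AND (b XOR c))
g4 = g3 XOR a = (a XOR (c AND (b XOR c))) XOR a
g5 = g4 AND c = ((a XOR (c AND (b XOR c))) XOR a) AND c
g6 = g5 AND g4 = (((a XOR (c AND (b XOR c))) XOR a) AND c) AND ((a XOR (c AND (b XOR c))) XOR a)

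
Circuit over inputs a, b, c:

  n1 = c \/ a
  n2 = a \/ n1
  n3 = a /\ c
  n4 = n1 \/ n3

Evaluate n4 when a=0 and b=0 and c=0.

n1 = 0 \/ 0 = 0
n3 = 0 /\ 0 = 0
n4 = 0 \/ 0 = 0

0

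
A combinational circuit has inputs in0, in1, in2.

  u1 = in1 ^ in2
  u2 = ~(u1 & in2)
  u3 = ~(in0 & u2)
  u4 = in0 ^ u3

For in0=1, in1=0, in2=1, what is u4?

0

u1 = 0 ^ 1 = 1
u2 = ~(1 & 1) = 0
u3 = ~(1 & 0) = 1
u4 = 1 ^ 1 = 0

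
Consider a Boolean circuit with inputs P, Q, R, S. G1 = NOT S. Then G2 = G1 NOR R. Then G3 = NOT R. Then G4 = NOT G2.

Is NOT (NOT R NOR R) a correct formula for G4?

No

G1 = NOT S
G2 = G1 NOR R = NOT S NOR R
G4 = NOT G2 = NOT (NOT S NOR R)
At P=0, Q=0, R=0, S=1: circuit gives 0, formula gives 1.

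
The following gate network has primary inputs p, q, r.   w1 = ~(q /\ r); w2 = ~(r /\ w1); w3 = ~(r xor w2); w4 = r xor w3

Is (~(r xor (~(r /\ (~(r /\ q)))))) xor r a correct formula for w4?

Yes

w1 = ~(q /\ r)
w2 = ~(r /\ w1) = ~(r /\ (~(q /\ r)))
w3 = ~(r xor w2) = ~(r xor (~(r /\ (~(q /\ r)))))
w4 = r xor w3 = r xor (~(r xor (~(r /\ (~(q /\ r))))))
At p=0, q=0, r=0: circuit gives 0, formula gives 0.
At p=0, q=0, r=1: circuit gives 1, formula gives 1.
Agrees on all 8 inputs.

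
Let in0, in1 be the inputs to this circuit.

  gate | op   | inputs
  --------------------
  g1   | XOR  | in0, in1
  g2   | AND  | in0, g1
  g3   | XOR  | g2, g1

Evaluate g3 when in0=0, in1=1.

g1 = 0 XOR 1 = 1
g2 = 0 AND 1 = 0
g3 = 0 XOR 1 = 1

1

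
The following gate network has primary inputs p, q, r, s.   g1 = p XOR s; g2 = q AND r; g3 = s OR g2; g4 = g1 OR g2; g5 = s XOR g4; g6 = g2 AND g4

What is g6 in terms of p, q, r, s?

g1 = p XOR s
g2 = q AND r
g4 = g1 OR g2 = (p XOR s) OR (q AND r)
g6 = g2 AND g4 = (q AND r) AND ((p XOR s) OR (q AND r))

(q AND r) AND ((p XOR s) OR (q AND r))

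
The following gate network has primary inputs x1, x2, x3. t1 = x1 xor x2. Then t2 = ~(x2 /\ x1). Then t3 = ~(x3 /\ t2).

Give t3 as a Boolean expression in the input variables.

~(x3 /\ (~(x2 /\ x1)))

t2 = ~(x2 /\ x1)
t3 = ~(x3 /\ t2) = ~(x3 /\ (~(x2 /\ x1)))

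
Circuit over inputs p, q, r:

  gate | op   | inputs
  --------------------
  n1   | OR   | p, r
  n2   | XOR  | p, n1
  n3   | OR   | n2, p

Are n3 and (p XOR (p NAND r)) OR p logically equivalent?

No

n1 = p OR r
n2 = p XOR n1 = p XOR (p OR r)
n3 = n2 OR p = (p XOR (p OR r)) OR p
At p=0, q=0, r=0: circuit gives 0, formula gives 1.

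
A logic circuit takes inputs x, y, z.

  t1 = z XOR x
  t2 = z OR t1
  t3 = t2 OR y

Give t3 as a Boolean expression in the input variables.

t1 = z XOR x
t2 = z OR t1 = z OR (z XOR x)
t3 = t2 OR y = (z OR (z XOR x)) OR y

(z OR (z XOR x)) OR y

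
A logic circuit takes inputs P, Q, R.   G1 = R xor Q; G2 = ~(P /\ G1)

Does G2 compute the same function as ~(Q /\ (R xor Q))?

G1 = R xor Q
G2 = ~(P /\ G1) = ~(P /\ (R xor Q))
At P=0, Q=1, R=0: circuit gives 1, formula gives 0.

No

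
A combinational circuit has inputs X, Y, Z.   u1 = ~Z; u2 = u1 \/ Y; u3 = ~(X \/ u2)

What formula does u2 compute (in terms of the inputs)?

~Z \/ Y

u1 = ~Z
u2 = u1 \/ Y = ~Z \/ Y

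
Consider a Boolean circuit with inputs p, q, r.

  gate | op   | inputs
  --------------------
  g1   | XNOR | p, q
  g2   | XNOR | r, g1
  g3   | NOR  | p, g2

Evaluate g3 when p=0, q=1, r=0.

0

g1 = 0 XNOR 1 = 0
g2 = 0 XNOR 0 = 1
g3 = 0 NOR 1 = 0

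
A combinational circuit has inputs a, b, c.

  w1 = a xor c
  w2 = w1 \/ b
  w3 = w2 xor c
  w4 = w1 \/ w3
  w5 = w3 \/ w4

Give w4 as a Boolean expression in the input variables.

(a xor c) \/ (((a xor c) \/ b) xor c)

w1 = a xor c
w2 = w1 \/ b = (a xor c) \/ b
w3 = w2 xor c = ((a xor c) \/ b) xor c
w4 = w1 \/ w3 = (a xor c) \/ (((a xor c) \/ b) xor c)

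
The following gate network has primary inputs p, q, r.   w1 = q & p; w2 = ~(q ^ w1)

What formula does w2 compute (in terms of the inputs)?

~(q ^ (q & p))

w1 = q & p
w2 = ~(q ^ w1) = ~(q ^ (q & p))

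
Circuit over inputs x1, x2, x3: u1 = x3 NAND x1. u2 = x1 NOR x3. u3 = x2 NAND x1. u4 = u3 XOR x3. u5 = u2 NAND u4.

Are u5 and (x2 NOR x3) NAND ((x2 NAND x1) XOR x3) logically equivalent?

No

u2 = x1 NOR x3
u3 = x2 NAND x1
u4 = u3 XOR x3 = (x2 NAND x1) XOR x3
u5 = u2 NAND u4 = (x1 NOR x3) NAND ((x2 NAND x1) XOR x3)
At x1=0, x2=1, x3=0: circuit gives 0, formula gives 1.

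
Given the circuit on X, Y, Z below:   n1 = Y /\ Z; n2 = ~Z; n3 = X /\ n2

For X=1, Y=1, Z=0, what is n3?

n2 = ~0 = 1
n3 = 1 /\ 1 = 1

1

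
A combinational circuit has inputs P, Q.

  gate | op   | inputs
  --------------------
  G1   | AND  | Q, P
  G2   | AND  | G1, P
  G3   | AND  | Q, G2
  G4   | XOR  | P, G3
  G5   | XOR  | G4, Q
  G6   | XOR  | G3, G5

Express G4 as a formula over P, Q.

G1 = Q AND P
G2 = G1 AND P = (Q AND P) AND P
G3 = Q AND G2 = Q AND ((Q AND P) AND P)
G4 = P XOR G3 = P XOR (Q AND ((Q AND P) AND P))

P XOR (Q AND ((Q AND P) AND P))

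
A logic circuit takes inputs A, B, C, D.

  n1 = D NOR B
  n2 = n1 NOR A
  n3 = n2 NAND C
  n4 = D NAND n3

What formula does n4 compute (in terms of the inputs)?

n1 = D NOR B
n2 = n1 NOR A = (D NOR B) NOR A
n3 = n2 NAND C = ((D NOR B) NOR A) NAND C
n4 = D NAND n3 = D NAND (((D NOR B) NOR A) NAND C)

D NAND (((D NOR B) NOR A) NAND C)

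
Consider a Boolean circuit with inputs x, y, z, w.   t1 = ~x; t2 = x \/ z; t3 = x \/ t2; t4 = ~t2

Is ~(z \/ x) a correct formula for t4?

t2 = x \/ z
t4 = ~t2 = ~(x \/ z)
At x=0, y=0, z=1, w=0: circuit gives 0, formula gives 0.
At x=0, y=0, z=0, w=0: circuit gives 1, formula gives 1.
Agrees on all 16 inputs.

Yes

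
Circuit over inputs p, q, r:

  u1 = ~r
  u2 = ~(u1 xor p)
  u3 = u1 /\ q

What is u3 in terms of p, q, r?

u1 = ~r
u3 = u1 /\ q = ~r /\ q

~r /\ q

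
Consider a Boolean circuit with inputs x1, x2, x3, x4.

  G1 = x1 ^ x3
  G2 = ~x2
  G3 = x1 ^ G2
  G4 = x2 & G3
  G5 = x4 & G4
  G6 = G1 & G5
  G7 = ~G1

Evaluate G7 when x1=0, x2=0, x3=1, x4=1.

0

G1 = 0 ^ 1 = 1
G7 = ~1 = 0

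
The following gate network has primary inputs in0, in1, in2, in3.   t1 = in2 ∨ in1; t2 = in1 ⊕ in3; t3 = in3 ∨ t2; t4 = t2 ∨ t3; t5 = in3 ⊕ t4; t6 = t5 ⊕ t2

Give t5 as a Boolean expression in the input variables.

in3 ⊕ ((in1 ⊕ in3) ∨ (in3 ∨ (in1 ⊕ in3)))

t2 = in1 ⊕ in3
t3 = in3 ∨ t2 = in3 ∨ (in1 ⊕ in3)
t4 = t2 ∨ t3 = (in1 ⊕ in3) ∨ (in3 ∨ (in1 ⊕ in3))
t5 = in3 ⊕ t4 = in3 ⊕ ((in1 ⊕ in3) ∨ (in3 ∨ (in1 ⊕ in3)))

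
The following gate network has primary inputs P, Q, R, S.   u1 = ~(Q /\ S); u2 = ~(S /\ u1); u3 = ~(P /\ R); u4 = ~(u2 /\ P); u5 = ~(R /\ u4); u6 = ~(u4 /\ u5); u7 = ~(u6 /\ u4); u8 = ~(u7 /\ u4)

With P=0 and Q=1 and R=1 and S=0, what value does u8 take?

1

u1 = ~(1 /\ 0) = 1
u2 = ~(0 /\ 1) = 1
u4 = ~(1 /\ 0) = 1
u5 = ~(1 /\ 1) = 0
u6 = ~(1 /\ 0) = 1
u7 = ~(1 /\ 1) = 0
u8 = ~(0 /\ 1) = 1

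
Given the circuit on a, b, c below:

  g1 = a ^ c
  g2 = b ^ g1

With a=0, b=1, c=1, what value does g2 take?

0

g1 = 0 ^ 1 = 1
g2 = 1 ^ 1 = 0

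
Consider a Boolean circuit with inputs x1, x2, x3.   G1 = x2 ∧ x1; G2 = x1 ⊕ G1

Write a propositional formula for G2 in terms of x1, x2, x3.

G1 = x2 ∧ x1
G2 = x1 ⊕ G1 = x1 ⊕ (x2 ∧ x1)

x1 ⊕ (x2 ∧ x1)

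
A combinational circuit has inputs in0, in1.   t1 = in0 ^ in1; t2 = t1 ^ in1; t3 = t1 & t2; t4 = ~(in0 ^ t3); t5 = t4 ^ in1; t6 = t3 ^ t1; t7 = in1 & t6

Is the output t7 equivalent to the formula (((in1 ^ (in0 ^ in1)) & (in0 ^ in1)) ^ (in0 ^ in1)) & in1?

Yes

t1 = in0 ^ in1
t2 = t1 ^ in1 = (in0 ^ in1) ^ in1
t3 = t1 & t2 = (in0 ^ in1) & ((in0 ^ in1) ^ in1)
t6 = t3 ^ t1 = ((in0 ^ in1) & ((in0 ^ in1) ^ in1)) ^ (in0 ^ in1)
t7 = in1 & t6 = in1 & (((in0 ^ in1) & ((in0 ^ in1) ^ in1)) ^ (in0 ^ in1))
At in0=0, in1=0: circuit gives 0, formula gives 0.
At in0=0, in1=1: circuit gives 1, formula gives 1.
Agrees on all 4 inputs.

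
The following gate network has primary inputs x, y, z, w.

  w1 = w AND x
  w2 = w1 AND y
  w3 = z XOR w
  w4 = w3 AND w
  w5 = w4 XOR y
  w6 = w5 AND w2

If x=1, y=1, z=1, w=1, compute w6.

1

w1 = 1 AND 1 = 1
w2 = 1 AND 1 = 1
w3 = 1 XOR 1 = 0
w4 = 0 AND 1 = 0
w5 = 0 XOR 1 = 1
w6 = 1 AND 1 = 1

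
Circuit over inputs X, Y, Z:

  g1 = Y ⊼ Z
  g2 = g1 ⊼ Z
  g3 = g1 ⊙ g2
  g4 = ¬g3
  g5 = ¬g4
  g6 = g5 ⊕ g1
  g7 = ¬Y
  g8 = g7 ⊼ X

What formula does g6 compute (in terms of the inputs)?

g1 = Y ⊼ Z
g2 = g1 ⊼ Z = (Y ⊼ Z) ⊼ Z
g3 = g1 ⊙ g2 = (Y ⊼ Z) ⊙ ((Y ⊼ Z) ⊼ Z)
g4 = ¬g3 = ¬((Y ⊼ Z) ⊙ ((Y ⊼ Z) ⊼ Z))
g5 = ¬g4 = ¬¬((Y ⊼ Z) ⊙ ((Y ⊼ Z) ⊼ Z))
g6 = g5 ⊕ g1 = ¬¬((Y ⊼ Z) ⊙ ((Y ⊼ Z) ⊼ Z)) ⊕ (Y ⊼ Z)

¬¬((Y ⊼ Z) ⊙ ((Y ⊼ Z) ⊼ Z)) ⊕ (Y ⊼ Z)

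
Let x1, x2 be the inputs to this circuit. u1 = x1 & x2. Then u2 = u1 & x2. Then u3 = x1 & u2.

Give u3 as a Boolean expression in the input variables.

u1 = x1 & x2
u2 = u1 & x2 = (x1 & x2) & x2
u3 = x1 & u2 = x1 & ((x1 & x2) & x2)

x1 & ((x1 & x2) & x2)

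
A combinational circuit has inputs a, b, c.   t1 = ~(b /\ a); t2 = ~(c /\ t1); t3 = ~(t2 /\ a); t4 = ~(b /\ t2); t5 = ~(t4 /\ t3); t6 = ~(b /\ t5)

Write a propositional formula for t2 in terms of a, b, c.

~(c /\ (~(b /\ a)))

t1 = ~(b /\ a)
t2 = ~(c /\ t1) = ~(c /\ (~(b /\ a)))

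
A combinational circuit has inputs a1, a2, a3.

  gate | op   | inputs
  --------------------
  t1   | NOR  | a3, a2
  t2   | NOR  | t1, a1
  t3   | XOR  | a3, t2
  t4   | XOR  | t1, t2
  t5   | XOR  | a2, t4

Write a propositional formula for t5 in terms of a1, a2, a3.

a2 XOR ((a3 NOR a2) XOR ((a3 NOR a2) NOR a1))

t1 = a3 NOR a2
t2 = t1 NOR a1 = (a3 NOR a2) NOR a1
t4 = t1 XOR t2 = (a3 NOR a2) XOR ((a3 NOR a2) NOR a1)
t5 = a2 XOR t4 = a2 XOR ((a3 NOR a2) XOR ((a3 NOR a2) NOR a1))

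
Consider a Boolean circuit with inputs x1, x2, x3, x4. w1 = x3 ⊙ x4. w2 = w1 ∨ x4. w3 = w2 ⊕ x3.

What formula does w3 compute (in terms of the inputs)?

((x3 ⊙ x4) ∨ x4) ⊕ x3

w1 = x3 ⊙ x4
w2 = w1 ∨ x4 = (x3 ⊙ x4) ∨ x4
w3 = w2 ⊕ x3 = ((x3 ⊙ x4) ∨ x4) ⊕ x3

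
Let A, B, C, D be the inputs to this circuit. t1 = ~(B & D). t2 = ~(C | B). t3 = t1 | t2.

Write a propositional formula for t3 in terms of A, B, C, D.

(~(B & D)) | (~(C | B))

t1 = ~(B & D)
t2 = ~(C | B)
t3 = t1 | t2 = (~(B & D)) | (~(C | B))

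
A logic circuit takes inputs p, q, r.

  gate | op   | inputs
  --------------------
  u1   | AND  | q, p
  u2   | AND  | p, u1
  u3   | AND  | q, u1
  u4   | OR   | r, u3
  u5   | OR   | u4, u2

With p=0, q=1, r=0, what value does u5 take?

0

u1 = 1 AND 0 = 0
u2 = 0 AND 0 = 0
u3 = 1 AND 0 = 0
u4 = 0 OR 0 = 0
u5 = 0 OR 0 = 0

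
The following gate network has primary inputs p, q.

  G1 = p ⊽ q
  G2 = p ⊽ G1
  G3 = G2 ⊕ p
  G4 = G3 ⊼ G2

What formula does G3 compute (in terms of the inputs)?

(p ⊽ (p ⊽ q)) ⊕ p

G1 = p ⊽ q
G2 = p ⊽ G1 = p ⊽ (p ⊽ q)
G3 = G2 ⊕ p = (p ⊽ (p ⊽ q)) ⊕ p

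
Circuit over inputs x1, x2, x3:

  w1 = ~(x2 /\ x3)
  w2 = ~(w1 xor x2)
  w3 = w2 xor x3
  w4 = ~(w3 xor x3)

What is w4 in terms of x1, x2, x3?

w1 = ~(x2 /\ x3)
w2 = ~(w1 xor x2) = ~((~(x2 /\ x3)) xor x2)
w3 = w2 xor x3 = (~((~(x2 /\ x3)) xor x2)) xor x3
w4 = ~(w3 xor x3) = ~(((~((~(x2 /\ x3)) xor x2)) xor x3) xor x3)

~(((~((~(x2 /\ x3)) xor x2)) xor x3) xor x3)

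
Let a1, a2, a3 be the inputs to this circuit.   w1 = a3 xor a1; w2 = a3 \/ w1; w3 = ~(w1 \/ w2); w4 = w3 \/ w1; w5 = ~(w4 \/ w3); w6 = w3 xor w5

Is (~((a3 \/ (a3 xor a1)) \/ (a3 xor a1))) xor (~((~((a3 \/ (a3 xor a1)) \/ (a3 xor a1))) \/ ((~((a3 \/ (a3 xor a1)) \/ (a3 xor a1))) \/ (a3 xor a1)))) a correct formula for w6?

w1 = a3 xor a1
w2 = a3 \/ w1 = a3 \/ (a3 xor a1)
w3 = ~(w1 \/ w2) = ~((a3 xor a1) \/ (a3 \/ (a3 xor a1)))
w4 = w3 \/ w1 = (~((a3 xor a1) \/ (a3 \/ (a3 xor a1)))) \/ (a3 xor a1)
w5 = ~(w4 \/ w3) = ~(((~((a3 xor a1) \/ (a3 \/ (a3 xor a1)))) \/ (a3 xor a1)) \/ (~((a3 xor a1) \/ (a3 \/ (a3 xor a1)))))
w6 = w3 xor w5 = (~((a3 xor a1) \/ (a3 \/ (a3 xor a1)))) xor (~(((~((a3 xor a1) \/ (a3 \/ (a3 xor a1)))) \/ (a3 xor a1)) \/ (~((a3 xor a1) \/ (a3 \/ (a3 xor a1))))))
At a1=0, a2=0, a3=1: circuit gives 0, formula gives 0.
At a1=0, a2=0, a3=0: circuit gives 1, formula gives 1.
Agrees on all 8 inputs.

Yes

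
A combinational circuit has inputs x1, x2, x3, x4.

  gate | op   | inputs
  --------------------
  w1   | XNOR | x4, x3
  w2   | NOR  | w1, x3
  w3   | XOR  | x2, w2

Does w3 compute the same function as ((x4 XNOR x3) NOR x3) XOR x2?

w1 = x4 XNOR x3
w2 = w1 NOR x3 = (x4 XNOR x3) NOR x3
w3 = x2 XOR w2 = x2 XOR ((x4 XNOR x3) NOR x3)
At x1=0, x2=0, x3=0, x4=0: circuit gives 0, formula gives 0.
At x1=0, x2=0, x3=0, x4=1: circuit gives 1, formula gives 1.
Agrees on all 16 inputs.

Yes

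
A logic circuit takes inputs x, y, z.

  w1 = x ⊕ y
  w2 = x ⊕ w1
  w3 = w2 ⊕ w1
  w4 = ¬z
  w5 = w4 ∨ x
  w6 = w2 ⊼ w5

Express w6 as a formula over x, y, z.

(x ⊕ (x ⊕ y)) ⊼ (¬z ∨ x)

w1 = x ⊕ y
w2 = x ⊕ w1 = x ⊕ (x ⊕ y)
w4 = ¬z
w5 = w4 ∨ x = ¬z ∨ x
w6 = w2 ⊼ w5 = (x ⊕ (x ⊕ y)) ⊼ (¬z ∨ x)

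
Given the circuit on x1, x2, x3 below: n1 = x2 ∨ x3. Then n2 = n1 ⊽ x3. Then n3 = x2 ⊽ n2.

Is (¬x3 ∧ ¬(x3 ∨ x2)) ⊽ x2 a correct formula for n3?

n1 = x2 ∨ x3
n2 = n1 ⊽ x3 = (x2 ∨ x3) ⊽ x3
n3 = x2 ⊽ n2 = x2 ⊽ ((x2 ∨ x3) ⊽ x3)
At x1=0, x2=0, x3=0: circuit gives 0, formula gives 0.
At x1=0, x2=0, x3=1: circuit gives 1, formula gives 1.
Agrees on all 8 inputs.

Yes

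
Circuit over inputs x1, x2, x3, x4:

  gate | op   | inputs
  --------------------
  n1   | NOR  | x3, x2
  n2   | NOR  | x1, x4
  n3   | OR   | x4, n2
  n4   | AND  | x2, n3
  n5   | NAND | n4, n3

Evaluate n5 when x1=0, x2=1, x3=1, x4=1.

0

n2 = 0 NOR 1 = 0
n3 = 1 OR 0 = 1
n4 = 1 AND 1 = 1
n5 = 1 NAND 1 = 0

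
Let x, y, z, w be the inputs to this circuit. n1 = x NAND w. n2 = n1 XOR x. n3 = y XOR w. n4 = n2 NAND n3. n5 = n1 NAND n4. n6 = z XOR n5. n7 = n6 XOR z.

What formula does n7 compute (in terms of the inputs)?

(z XOR ((x NAND w) NAND (((x NAND w) XOR x) NAND (y XOR w)))) XOR z

n1 = x NAND w
n2 = n1 XOR x = (x NAND w) XOR x
n3 = y XOR w
n4 = n2 NAND n3 = ((x NAND w) XOR x) NAND (y XOR w)
n5 = n1 NAND n4 = (x NAND w) NAND (((x NAND w) XOR x) NAND (y XOR w))
n6 = z XOR n5 = z XOR ((x NAND w) NAND (((x NAND w) XOR x) NAND (y XOR w)))
n7 = n6 XOR z = (z XOR ((x NAND w) NAND (((x NAND w) XOR x) NAND (y XOR w)))) XOR z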